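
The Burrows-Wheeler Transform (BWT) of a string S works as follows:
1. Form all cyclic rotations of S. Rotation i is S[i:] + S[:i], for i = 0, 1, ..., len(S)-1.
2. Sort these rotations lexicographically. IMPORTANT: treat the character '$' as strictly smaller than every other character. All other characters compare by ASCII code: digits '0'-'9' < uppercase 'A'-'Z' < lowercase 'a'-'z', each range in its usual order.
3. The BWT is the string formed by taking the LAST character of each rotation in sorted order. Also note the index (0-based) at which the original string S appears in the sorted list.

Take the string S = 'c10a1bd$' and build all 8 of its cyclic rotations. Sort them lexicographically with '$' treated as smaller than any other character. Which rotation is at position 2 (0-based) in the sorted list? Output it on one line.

All 8 rotations (rotation i = S[i:]+S[:i]):
  rot[0] = c10a1bd$
  rot[1] = 10a1bd$c
  rot[2] = 0a1bd$c1
  rot[3] = a1bd$c10
  rot[4] = 1bd$c10a
  rot[5] = bd$c10a1
  rot[6] = d$c10a1b
  rot[7] = $c10a1bd
Sorted (with $ < everything):
  sorted[0] = $c10a1bd
  sorted[1] = 0a1bd$c1
  sorted[2] = 10a1bd$c
  sorted[3] = 1bd$c10a
  sorted[4] = a1bd$c10
  sorted[5] = bd$c10a1
  sorted[6] = c10a1bd$
  sorted[7] = d$c10a1b
sorted[2] = 10a1bd$c

Answer: 10a1bd$c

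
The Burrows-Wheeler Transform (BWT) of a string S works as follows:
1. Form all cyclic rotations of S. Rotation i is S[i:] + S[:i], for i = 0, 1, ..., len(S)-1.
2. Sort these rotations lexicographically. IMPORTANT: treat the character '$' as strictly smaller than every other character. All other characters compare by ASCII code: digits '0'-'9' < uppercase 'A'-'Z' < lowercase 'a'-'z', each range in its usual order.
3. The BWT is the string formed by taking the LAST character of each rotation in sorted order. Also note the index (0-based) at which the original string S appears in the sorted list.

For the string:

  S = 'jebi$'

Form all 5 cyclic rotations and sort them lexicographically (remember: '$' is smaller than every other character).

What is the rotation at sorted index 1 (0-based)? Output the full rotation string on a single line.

Answer: bi$je

Derivation:
All 5 rotations (rotation i = S[i:]+S[:i]):
  rot[0] = jebi$
  rot[1] = ebi$j
  rot[2] = bi$je
  rot[3] = i$jeb
  rot[4] = $jebi
Sorted (with $ < everything):
  sorted[0] = $jebi
  sorted[1] = bi$je
  sorted[2] = ebi$j
  sorted[3] = i$jeb
  sorted[4] = jebi$
sorted[1] = bi$je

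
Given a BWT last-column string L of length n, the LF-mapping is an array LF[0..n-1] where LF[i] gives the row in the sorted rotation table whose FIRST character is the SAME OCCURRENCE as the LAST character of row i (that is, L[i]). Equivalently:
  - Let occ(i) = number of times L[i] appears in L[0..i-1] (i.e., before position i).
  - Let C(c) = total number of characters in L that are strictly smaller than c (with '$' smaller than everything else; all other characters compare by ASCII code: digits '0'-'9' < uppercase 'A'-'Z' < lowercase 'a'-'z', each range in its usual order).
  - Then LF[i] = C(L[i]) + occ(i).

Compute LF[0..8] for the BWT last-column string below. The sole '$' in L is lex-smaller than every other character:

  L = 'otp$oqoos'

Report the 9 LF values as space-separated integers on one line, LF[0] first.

Answer: 1 8 5 0 2 6 3 4 7

Derivation:
Char counts: '$':1, 'o':4, 'p':1, 'q':1, 's':1, 't':1
C (first-col start): C('$')=0, C('o')=1, C('p')=5, C('q')=6, C('s')=7, C('t')=8
L[0]='o': occ=0, LF[0]=C('o')+0=1+0=1
L[1]='t': occ=0, LF[1]=C('t')+0=8+0=8
L[2]='p': occ=0, LF[2]=C('p')+0=5+0=5
L[3]='$': occ=0, LF[3]=C('$')+0=0+0=0
L[4]='o': occ=1, LF[4]=C('o')+1=1+1=2
L[5]='q': occ=0, LF[5]=C('q')+0=6+0=6
L[6]='o': occ=2, LF[6]=C('o')+2=1+2=3
L[7]='o': occ=3, LF[7]=C('o')+3=1+3=4
L[8]='s': occ=0, LF[8]=C('s')+0=7+0=7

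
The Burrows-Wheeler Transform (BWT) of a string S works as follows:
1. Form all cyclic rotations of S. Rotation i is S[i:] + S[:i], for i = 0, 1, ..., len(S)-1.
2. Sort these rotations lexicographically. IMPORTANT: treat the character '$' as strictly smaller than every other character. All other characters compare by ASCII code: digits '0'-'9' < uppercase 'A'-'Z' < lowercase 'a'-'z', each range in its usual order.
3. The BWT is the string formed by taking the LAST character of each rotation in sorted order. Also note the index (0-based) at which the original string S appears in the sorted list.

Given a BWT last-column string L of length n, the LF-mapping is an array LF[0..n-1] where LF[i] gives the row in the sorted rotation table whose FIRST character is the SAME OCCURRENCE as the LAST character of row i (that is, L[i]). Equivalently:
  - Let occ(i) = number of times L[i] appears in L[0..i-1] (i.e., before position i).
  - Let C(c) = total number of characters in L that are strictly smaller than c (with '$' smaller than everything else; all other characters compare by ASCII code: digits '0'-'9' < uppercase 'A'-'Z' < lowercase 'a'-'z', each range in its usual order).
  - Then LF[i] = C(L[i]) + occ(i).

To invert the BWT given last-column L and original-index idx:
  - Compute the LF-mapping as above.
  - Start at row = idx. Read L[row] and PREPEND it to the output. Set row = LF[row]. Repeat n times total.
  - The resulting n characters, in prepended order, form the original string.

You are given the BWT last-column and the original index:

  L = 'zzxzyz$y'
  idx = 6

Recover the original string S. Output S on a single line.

Answer: zyzzxyz$

Derivation:
LF mapping: 4 5 1 6 2 7 0 3
Walk LF starting at row 6, prepending L[row]:
  step 1: row=6, L[6]='$', prepend. Next row=LF[6]=0
  step 2: row=0, L[0]='z', prepend. Next row=LF[0]=4
  step 3: row=4, L[4]='y', prepend. Next row=LF[4]=2
  step 4: row=2, L[2]='x', prepend. Next row=LF[2]=1
  step 5: row=1, L[1]='z', prepend. Next row=LF[1]=5
  step 6: row=5, L[5]='z', prepend. Next row=LF[5]=7
  step 7: row=7, L[7]='y', prepend. Next row=LF[7]=3
  step 8: row=3, L[3]='z', prepend. Next row=LF[3]=6
Reversed output: zyzzxyz$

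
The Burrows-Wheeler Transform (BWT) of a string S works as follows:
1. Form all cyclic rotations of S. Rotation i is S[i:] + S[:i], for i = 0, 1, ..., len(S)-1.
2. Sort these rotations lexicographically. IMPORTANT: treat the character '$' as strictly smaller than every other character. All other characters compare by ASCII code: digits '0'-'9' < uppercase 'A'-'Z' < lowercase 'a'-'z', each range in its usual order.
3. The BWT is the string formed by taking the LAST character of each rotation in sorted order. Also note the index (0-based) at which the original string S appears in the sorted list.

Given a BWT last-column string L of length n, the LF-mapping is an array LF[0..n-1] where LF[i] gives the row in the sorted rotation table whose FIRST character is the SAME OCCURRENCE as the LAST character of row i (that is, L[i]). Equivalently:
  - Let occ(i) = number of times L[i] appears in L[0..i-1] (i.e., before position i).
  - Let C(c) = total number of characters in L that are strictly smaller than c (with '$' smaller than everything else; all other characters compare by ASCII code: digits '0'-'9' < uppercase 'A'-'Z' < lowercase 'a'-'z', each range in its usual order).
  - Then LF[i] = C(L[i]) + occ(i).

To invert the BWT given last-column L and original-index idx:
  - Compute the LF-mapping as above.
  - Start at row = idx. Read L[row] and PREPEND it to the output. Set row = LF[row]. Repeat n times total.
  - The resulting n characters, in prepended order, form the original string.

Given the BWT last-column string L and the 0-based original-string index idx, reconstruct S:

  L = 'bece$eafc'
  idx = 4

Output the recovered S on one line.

LF mapping: 2 5 3 6 0 7 1 8 4
Walk LF starting at row 4, prepending L[row]:
  step 1: row=4, L[4]='$', prepend. Next row=LF[4]=0
  step 2: row=0, L[0]='b', prepend. Next row=LF[0]=2
  step 3: row=2, L[2]='c', prepend. Next row=LF[2]=3
  step 4: row=3, L[3]='e', prepend. Next row=LF[3]=6
  step 5: row=6, L[6]='a', prepend. Next row=LF[6]=1
  step 6: row=1, L[1]='e', prepend. Next row=LF[1]=5
  step 7: row=5, L[5]='e', prepend. Next row=LF[5]=7
  step 8: row=7, L[7]='f', prepend. Next row=LF[7]=8
  step 9: row=8, L[8]='c', prepend. Next row=LF[8]=4
Reversed output: cfeeaecb$

Answer: cfeeaecb$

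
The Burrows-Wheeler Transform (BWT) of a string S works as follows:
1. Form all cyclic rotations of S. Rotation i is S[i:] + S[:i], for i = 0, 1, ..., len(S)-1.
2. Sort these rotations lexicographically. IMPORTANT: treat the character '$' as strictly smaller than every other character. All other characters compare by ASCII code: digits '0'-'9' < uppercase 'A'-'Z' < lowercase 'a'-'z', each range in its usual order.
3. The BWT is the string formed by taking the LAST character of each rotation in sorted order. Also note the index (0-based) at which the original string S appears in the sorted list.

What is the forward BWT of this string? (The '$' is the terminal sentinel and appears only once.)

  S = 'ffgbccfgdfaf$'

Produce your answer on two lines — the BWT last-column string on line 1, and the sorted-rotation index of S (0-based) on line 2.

Answer: ffgbcgad$fcff
8

Derivation:
All 13 rotations (rotation i = S[i:]+S[:i]):
  rot[0] = ffgbccfgdfaf$
  rot[1] = fgbccfgdfaf$f
  rot[2] = gbccfgdfaf$ff
  rot[3] = bccfgdfaf$ffg
  rot[4] = ccfgdfaf$ffgb
  rot[5] = cfgdfaf$ffgbc
  rot[6] = fgdfaf$ffgbcc
  rot[7] = gdfaf$ffgbccf
  rot[8] = dfaf$ffgbccfg
  rot[9] = faf$ffgbccfgd
  rot[10] = af$ffgbccfgdf
  rot[11] = f$ffgbccfgdfa
  rot[12] = $ffgbccfgdfaf
Sorted (with $ < everything):
  sorted[0] = $ffgbccfgdfaf  (last char: 'f')
  sorted[1] = af$ffgbccfgdf  (last char: 'f')
  sorted[2] = bccfgdfaf$ffg  (last char: 'g')
  sorted[3] = ccfgdfaf$ffgb  (last char: 'b')
  sorted[4] = cfgdfaf$ffgbc  (last char: 'c')
  sorted[5] = dfaf$ffgbccfg  (last char: 'g')
  sorted[6] = f$ffgbccfgdfa  (last char: 'a')
  sorted[7] = faf$ffgbccfgd  (last char: 'd')
  sorted[8] = ffgbccfgdfaf$  (last char: '$')
  sorted[9] = fgbccfgdfaf$f  (last char: 'f')
  sorted[10] = fgdfaf$ffgbcc  (last char: 'c')
  sorted[11] = gbccfgdfaf$ff  (last char: 'f')
  sorted[12] = gdfaf$ffgbccf  (last char: 'f')
Last column: ffgbcgad$fcff
Original string S is at sorted index 8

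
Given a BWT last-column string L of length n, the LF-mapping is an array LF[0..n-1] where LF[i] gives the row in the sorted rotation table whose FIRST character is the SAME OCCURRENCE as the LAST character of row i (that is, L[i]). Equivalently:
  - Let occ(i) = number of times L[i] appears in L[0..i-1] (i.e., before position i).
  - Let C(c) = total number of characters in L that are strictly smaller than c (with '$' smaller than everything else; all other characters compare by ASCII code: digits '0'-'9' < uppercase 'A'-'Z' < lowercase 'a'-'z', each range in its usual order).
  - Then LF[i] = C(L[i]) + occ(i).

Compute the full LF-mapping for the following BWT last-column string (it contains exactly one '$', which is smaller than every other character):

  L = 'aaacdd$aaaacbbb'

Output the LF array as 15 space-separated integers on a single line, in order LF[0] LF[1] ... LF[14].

Answer: 1 2 3 11 13 14 0 4 5 6 7 12 8 9 10

Derivation:
Char counts: '$':1, 'a':7, 'b':3, 'c':2, 'd':2
C (first-col start): C('$')=0, C('a')=1, C('b')=8, C('c')=11, C('d')=13
L[0]='a': occ=0, LF[0]=C('a')+0=1+0=1
L[1]='a': occ=1, LF[1]=C('a')+1=1+1=2
L[2]='a': occ=2, LF[2]=C('a')+2=1+2=3
L[3]='c': occ=0, LF[3]=C('c')+0=11+0=11
L[4]='d': occ=0, LF[4]=C('d')+0=13+0=13
L[5]='d': occ=1, LF[5]=C('d')+1=13+1=14
L[6]='$': occ=0, LF[6]=C('$')+0=0+0=0
L[7]='a': occ=3, LF[7]=C('a')+3=1+3=4
L[8]='a': occ=4, LF[8]=C('a')+4=1+4=5
L[9]='a': occ=5, LF[9]=C('a')+5=1+5=6
L[10]='a': occ=6, LF[10]=C('a')+6=1+6=7
L[11]='c': occ=1, LF[11]=C('c')+1=11+1=12
L[12]='b': occ=0, LF[12]=C('b')+0=8+0=8
L[13]='b': occ=1, LF[13]=C('b')+1=8+1=9
L[14]='b': occ=2, LF[14]=C('b')+2=8+2=10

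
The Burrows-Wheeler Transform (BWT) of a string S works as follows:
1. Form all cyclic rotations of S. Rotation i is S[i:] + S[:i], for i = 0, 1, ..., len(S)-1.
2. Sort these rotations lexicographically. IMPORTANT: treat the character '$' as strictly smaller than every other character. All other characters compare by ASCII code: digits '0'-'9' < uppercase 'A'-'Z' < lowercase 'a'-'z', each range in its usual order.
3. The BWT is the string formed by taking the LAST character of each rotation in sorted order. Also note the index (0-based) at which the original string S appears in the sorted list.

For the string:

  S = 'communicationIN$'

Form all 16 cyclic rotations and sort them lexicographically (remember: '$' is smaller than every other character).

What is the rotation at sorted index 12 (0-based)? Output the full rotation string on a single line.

All 16 rotations (rotation i = S[i:]+S[:i]):
  rot[0] = communicationIN$
  rot[1] = ommunicationIN$c
  rot[2] = mmunicationIN$co
  rot[3] = municationIN$com
  rot[4] = unicationIN$comm
  rot[5] = nicationIN$commu
  rot[6] = icationIN$commun
  rot[7] = cationIN$communi
  rot[8] = ationIN$communic
  rot[9] = tionIN$communica
  rot[10] = ionIN$communicat
  rot[11] = onIN$communicati
  rot[12] = nIN$communicatio
  rot[13] = IN$communication
  rot[14] = N$communicationI
  rot[15] = $communicationIN
Sorted (with $ < everything):
  sorted[0] = $communicationIN
  sorted[1] = IN$communication
  sorted[2] = N$communicationI
  sorted[3] = ationIN$communic
  sorted[4] = cationIN$communi
  sorted[5] = communicationIN$
  sorted[6] = icationIN$commun
  sorted[7] = ionIN$communicat
  sorted[8] = mmunicationIN$co
  sorted[9] = municationIN$com
  sorted[10] = nIN$communicatio
  sorted[11] = nicationIN$commu
  sorted[12] = ommunicationIN$c
  sorted[13] = onIN$communicati
  sorted[14] = tionIN$communica
  sorted[15] = unicationIN$comm
sorted[12] = ommunicationIN$c

Answer: ommunicationIN$c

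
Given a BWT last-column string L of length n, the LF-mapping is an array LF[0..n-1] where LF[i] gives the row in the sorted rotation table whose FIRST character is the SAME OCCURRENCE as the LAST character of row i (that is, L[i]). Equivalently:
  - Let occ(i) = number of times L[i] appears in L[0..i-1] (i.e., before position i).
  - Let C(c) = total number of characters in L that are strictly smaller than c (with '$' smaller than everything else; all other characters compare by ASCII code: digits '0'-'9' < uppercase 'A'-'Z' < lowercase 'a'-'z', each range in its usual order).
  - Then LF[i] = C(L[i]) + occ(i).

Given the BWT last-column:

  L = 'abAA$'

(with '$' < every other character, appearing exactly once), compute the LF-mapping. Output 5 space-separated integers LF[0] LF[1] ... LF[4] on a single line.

Char counts: '$':1, 'A':2, 'a':1, 'b':1
C (first-col start): C('$')=0, C('A')=1, C('a')=3, C('b')=4
L[0]='a': occ=0, LF[0]=C('a')+0=3+0=3
L[1]='b': occ=0, LF[1]=C('b')+0=4+0=4
L[2]='A': occ=0, LF[2]=C('A')+0=1+0=1
L[3]='A': occ=1, LF[3]=C('A')+1=1+1=2
L[4]='$': occ=0, LF[4]=C('$')+0=0+0=0

Answer: 3 4 1 2 0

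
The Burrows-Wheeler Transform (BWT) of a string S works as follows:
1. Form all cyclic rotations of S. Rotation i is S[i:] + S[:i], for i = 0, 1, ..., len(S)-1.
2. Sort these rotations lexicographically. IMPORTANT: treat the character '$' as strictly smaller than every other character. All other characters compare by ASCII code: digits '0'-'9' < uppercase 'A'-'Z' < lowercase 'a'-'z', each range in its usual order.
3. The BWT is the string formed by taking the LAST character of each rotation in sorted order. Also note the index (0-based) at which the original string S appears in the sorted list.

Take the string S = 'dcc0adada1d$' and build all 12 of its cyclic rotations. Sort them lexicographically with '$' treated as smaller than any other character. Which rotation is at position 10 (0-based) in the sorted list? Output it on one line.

All 12 rotations (rotation i = S[i:]+S[:i]):
  rot[0] = dcc0adada1d$
  rot[1] = cc0adada1d$d
  rot[2] = c0adada1d$dc
  rot[3] = 0adada1d$dcc
  rot[4] = adada1d$dcc0
  rot[5] = dada1d$dcc0a
  rot[6] = ada1d$dcc0ad
  rot[7] = da1d$dcc0ada
  rot[8] = a1d$dcc0adad
  rot[9] = 1d$dcc0adada
  rot[10] = d$dcc0adada1
  rot[11] = $dcc0adada1d
Sorted (with $ < everything):
  sorted[0] = $dcc0adada1d
  sorted[1] = 0adada1d$dcc
  sorted[2] = 1d$dcc0adada
  sorted[3] = a1d$dcc0adad
  sorted[4] = ada1d$dcc0ad
  sorted[5] = adada1d$dcc0
  sorted[6] = c0adada1d$dc
  sorted[7] = cc0adada1d$d
  sorted[8] = d$dcc0adada1
  sorted[9] = da1d$dcc0ada
  sorted[10] = dada1d$dcc0a
  sorted[11] = dcc0adada1d$
sorted[10] = dada1d$dcc0a

Answer: dada1d$dcc0a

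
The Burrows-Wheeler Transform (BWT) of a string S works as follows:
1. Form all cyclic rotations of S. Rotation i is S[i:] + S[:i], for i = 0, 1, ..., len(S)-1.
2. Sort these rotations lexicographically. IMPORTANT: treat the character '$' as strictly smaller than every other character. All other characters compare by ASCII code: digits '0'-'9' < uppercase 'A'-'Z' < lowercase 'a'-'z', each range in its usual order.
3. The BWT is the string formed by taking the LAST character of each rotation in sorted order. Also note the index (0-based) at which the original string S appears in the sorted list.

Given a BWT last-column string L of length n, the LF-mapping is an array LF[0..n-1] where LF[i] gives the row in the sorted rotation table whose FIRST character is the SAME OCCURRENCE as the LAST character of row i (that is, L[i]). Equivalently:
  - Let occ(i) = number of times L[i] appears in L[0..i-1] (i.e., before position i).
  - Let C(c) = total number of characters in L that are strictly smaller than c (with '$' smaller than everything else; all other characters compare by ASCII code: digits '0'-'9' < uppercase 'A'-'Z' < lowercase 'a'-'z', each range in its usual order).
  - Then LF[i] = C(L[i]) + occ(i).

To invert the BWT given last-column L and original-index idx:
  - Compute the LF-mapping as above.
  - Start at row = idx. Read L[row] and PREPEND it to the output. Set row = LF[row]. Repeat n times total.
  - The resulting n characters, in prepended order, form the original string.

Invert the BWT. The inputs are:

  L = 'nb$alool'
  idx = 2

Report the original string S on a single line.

LF mapping: 5 2 0 1 3 6 7 4
Walk LF starting at row 2, prepending L[row]:
  step 1: row=2, L[2]='$', prepend. Next row=LF[2]=0
  step 2: row=0, L[0]='n', prepend. Next row=LF[0]=5
  step 3: row=5, L[5]='o', prepend. Next row=LF[5]=6
  step 4: row=6, L[6]='o', prepend. Next row=LF[6]=7
  step 5: row=7, L[7]='l', prepend. Next row=LF[7]=4
  step 6: row=4, L[4]='l', prepend. Next row=LF[4]=3
  step 7: row=3, L[3]='a', prepend. Next row=LF[3]=1
  step 8: row=1, L[1]='b', prepend. Next row=LF[1]=2
Reversed output: balloon$

Answer: balloon$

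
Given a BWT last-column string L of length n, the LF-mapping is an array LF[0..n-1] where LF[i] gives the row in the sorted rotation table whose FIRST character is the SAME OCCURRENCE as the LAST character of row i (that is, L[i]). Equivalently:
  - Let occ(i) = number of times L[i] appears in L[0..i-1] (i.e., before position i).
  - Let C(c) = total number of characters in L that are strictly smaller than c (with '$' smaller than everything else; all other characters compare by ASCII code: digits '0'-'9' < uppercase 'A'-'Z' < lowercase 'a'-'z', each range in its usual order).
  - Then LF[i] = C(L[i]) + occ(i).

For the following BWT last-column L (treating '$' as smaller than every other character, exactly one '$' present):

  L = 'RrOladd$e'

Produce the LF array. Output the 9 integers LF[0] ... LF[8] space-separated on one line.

Char counts: '$':1, 'O':1, 'R':1, 'a':1, 'd':2, 'e':1, 'l':1, 'r':1
C (first-col start): C('$')=0, C('O')=1, C('R')=2, C('a')=3, C('d')=4, C('e')=6, C('l')=7, C('r')=8
L[0]='R': occ=0, LF[0]=C('R')+0=2+0=2
L[1]='r': occ=0, LF[1]=C('r')+0=8+0=8
L[2]='O': occ=0, LF[2]=C('O')+0=1+0=1
L[3]='l': occ=0, LF[3]=C('l')+0=7+0=7
L[4]='a': occ=0, LF[4]=C('a')+0=3+0=3
L[5]='d': occ=0, LF[5]=C('d')+0=4+0=4
L[6]='d': occ=1, LF[6]=C('d')+1=4+1=5
L[7]='$': occ=0, LF[7]=C('$')+0=0+0=0
L[8]='e': occ=0, LF[8]=C('e')+0=6+0=6

Answer: 2 8 1 7 3 4 5 0 6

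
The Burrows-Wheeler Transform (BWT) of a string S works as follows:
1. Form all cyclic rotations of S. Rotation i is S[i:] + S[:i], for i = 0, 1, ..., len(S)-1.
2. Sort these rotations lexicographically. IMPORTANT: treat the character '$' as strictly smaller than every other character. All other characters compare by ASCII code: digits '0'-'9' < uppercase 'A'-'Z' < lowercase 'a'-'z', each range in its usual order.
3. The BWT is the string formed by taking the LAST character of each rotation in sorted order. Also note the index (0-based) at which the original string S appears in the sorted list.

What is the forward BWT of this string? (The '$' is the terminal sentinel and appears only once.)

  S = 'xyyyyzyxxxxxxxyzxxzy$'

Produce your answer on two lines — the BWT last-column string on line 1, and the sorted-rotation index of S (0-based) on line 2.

Answer: yyxxxxxz$xxzzxyyxyyxy
8

Derivation:
All 21 rotations (rotation i = S[i:]+S[:i]):
  rot[0] = xyyyyzyxxxxxxxyzxxzy$
  rot[1] = yyyyzyxxxxxxxyzxxzy$x
  rot[2] = yyyzyxxxxxxxyzxxzy$xy
  rot[3] = yyzyxxxxxxxyzxxzy$xyy
  rot[4] = yzyxxxxxxxyzxxzy$xyyy
  rot[5] = zyxxxxxxxyzxxzy$xyyyy
  rot[6] = yxxxxxxxyzxxzy$xyyyyz
  rot[7] = xxxxxxxyzxxzy$xyyyyzy
  rot[8] = xxxxxxyzxxzy$xyyyyzyx
  rot[9] = xxxxxyzxxzy$xyyyyzyxx
  rot[10] = xxxxyzxxzy$xyyyyzyxxx
  rot[11] = xxxyzxxzy$xyyyyzyxxxx
  rot[12] = xxyzxxzy$xyyyyzyxxxxx
  rot[13] = xyzxxzy$xyyyyzyxxxxxx
  rot[14] = yzxxzy$xyyyyzyxxxxxxx
  rot[15] = zxxzy$xyyyyzyxxxxxxxy
  rot[16] = xxzy$xyyyyzyxxxxxxxyz
  rot[17] = xzy$xyyyyzyxxxxxxxyzx
  rot[18] = zy$xyyyyzyxxxxxxxyzxx
  rot[19] = y$xyyyyzyxxxxxxxyzxxz
  rot[20] = $xyyyyzyxxxxxxxyzxxzy
Sorted (with $ < everything):
  sorted[0] = $xyyyyzyxxxxxxxyzxxzy  (last char: 'y')
  sorted[1] = xxxxxxxyzxxzy$xyyyyzy  (last char: 'y')
  sorted[2] = xxxxxxyzxxzy$xyyyyzyx  (last char: 'x')
  sorted[3] = xxxxxyzxxzy$xyyyyzyxx  (last char: 'x')
  sorted[4] = xxxxyzxxzy$xyyyyzyxxx  (last char: 'x')
  sorted[5] = xxxyzxxzy$xyyyyzyxxxx  (last char: 'x')
  sorted[6] = xxyzxxzy$xyyyyzyxxxxx  (last char: 'x')
  sorted[7] = xxzy$xyyyyzyxxxxxxxyz  (last char: 'z')
  sorted[8] = xyyyyzyxxxxxxxyzxxzy$  (last char: '$')
  sorted[9] = xyzxxzy$xyyyyzyxxxxxx  (last char: 'x')
  sorted[10] = xzy$xyyyyzyxxxxxxxyzx  (last char: 'x')
  sorted[11] = y$xyyyyzyxxxxxxxyzxxz  (last char: 'z')
  sorted[12] = yxxxxxxxyzxxzy$xyyyyz  (last char: 'z')
  sorted[13] = yyyyzyxxxxxxxyzxxzy$x  (last char: 'x')
  sorted[14] = yyyzyxxxxxxxyzxxzy$xy  (last char: 'y')
  sorted[15] = yyzyxxxxxxxyzxxzy$xyy  (last char: 'y')
  sorted[16] = yzxxzy$xyyyyzyxxxxxxx  (last char: 'x')
  sorted[17] = yzyxxxxxxxyzxxzy$xyyy  (last char: 'y')
  sorted[18] = zxxzy$xyyyyzyxxxxxxxy  (last char: 'y')
  sorted[19] = zy$xyyyyzyxxxxxxxyzxx  (last char: 'x')
  sorted[20] = zyxxxxxxxyzxxzy$xyyyy  (last char: 'y')
Last column: yyxxxxxz$xxzzxyyxyyxy
Original string S is at sorted index 8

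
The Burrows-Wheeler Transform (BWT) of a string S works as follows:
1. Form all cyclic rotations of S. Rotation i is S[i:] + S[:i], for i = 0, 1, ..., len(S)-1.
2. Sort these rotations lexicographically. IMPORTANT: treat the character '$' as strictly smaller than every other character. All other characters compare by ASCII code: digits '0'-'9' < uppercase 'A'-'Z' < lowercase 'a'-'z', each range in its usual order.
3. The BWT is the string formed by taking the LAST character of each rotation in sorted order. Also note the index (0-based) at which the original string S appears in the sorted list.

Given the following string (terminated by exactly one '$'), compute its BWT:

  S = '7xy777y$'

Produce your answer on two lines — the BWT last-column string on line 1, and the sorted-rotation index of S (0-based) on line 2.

All 8 rotations (rotation i = S[i:]+S[:i]):
  rot[0] = 7xy777y$
  rot[1] = xy777y$7
  rot[2] = y777y$7x
  rot[3] = 777y$7xy
  rot[4] = 77y$7xy7
  rot[5] = 7y$7xy77
  rot[6] = y$7xy777
  rot[7] = $7xy777y
Sorted (with $ < everything):
  sorted[0] = $7xy777y  (last char: 'y')
  sorted[1] = 777y$7xy  (last char: 'y')
  sorted[2] = 77y$7xy7  (last char: '7')
  sorted[3] = 7xy777y$  (last char: '$')
  sorted[4] = 7y$7xy77  (last char: '7')
  sorted[5] = xy777y$7  (last char: '7')
  sorted[6] = y$7xy777  (last char: '7')
  sorted[7] = y777y$7x  (last char: 'x')
Last column: yy7$777x
Original string S is at sorted index 3

Answer: yy7$777x
3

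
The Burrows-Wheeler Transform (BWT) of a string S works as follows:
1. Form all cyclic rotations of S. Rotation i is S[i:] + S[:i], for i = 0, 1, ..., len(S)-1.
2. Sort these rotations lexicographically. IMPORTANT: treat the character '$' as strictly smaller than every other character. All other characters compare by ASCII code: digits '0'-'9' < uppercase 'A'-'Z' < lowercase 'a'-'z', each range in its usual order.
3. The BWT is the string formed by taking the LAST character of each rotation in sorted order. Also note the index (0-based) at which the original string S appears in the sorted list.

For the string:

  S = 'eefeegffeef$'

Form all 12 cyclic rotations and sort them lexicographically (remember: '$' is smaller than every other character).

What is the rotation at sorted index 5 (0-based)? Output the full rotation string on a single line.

All 12 rotations (rotation i = S[i:]+S[:i]):
  rot[0] = eefeegffeef$
  rot[1] = efeegffeef$e
  rot[2] = feegffeef$ee
  rot[3] = eegffeef$eef
  rot[4] = egffeef$eefe
  rot[5] = gffeef$eefee
  rot[6] = ffeef$eefeeg
  rot[7] = feef$eefeegf
  rot[8] = eef$eefeegff
  rot[9] = ef$eefeegffe
  rot[10] = f$eefeegffee
  rot[11] = $eefeegffeef
Sorted (with $ < everything):
  sorted[0] = $eefeegffeef
  sorted[1] = eef$eefeegff
  sorted[2] = eefeegffeef$
  sorted[3] = eegffeef$eef
  sorted[4] = ef$eefeegffe
  sorted[5] = efeegffeef$e
  sorted[6] = egffeef$eefe
  sorted[7] = f$eefeegffee
  sorted[8] = feef$eefeegf
  sorted[9] = feegffeef$ee
  sorted[10] = ffeef$eefeeg
  sorted[11] = gffeef$eefee
sorted[5] = efeegffeef$e

Answer: efeegffeef$e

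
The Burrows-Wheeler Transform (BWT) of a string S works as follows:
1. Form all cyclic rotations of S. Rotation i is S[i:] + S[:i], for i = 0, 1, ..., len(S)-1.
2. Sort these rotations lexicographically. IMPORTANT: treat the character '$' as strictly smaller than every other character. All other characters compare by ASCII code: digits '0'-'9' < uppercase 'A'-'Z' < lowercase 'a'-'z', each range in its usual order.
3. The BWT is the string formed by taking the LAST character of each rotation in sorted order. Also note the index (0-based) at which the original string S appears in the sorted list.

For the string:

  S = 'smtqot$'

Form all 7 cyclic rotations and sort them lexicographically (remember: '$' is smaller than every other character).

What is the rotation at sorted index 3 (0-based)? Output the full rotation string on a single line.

All 7 rotations (rotation i = S[i:]+S[:i]):
  rot[0] = smtqot$
  rot[1] = mtqot$s
  rot[2] = tqot$sm
  rot[3] = qot$smt
  rot[4] = ot$smtq
  rot[5] = t$smtqo
  rot[6] = $smtqot
Sorted (with $ < everything):
  sorted[0] = $smtqot
  sorted[1] = mtqot$s
  sorted[2] = ot$smtq
  sorted[3] = qot$smt
  sorted[4] = smtqot$
  sorted[5] = t$smtqo
  sorted[6] = tqot$sm
sorted[3] = qot$smt

Answer: qot$smt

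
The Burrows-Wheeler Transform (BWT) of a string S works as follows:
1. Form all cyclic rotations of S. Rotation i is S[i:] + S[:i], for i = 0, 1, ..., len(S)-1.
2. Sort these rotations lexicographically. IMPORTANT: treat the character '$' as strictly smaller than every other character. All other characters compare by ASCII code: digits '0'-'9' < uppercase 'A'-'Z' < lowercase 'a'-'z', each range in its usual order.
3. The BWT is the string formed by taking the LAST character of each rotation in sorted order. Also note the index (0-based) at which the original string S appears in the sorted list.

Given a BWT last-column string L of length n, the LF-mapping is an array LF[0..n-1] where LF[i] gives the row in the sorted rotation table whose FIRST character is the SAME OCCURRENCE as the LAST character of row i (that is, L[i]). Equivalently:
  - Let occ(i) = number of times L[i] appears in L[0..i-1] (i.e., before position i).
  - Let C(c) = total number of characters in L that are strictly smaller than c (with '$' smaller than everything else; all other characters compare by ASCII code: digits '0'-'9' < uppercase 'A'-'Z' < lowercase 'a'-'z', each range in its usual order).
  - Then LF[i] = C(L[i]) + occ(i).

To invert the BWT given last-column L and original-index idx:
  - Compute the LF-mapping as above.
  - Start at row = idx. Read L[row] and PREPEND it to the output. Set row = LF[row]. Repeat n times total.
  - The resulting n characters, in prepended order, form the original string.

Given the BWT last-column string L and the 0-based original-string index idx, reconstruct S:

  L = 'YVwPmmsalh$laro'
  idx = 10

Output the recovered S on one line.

LF mapping: 3 2 14 1 9 10 13 4 7 6 0 8 5 12 11
Walk LF starting at row 10, prepending L[row]:
  step 1: row=10, L[10]='$', prepend. Next row=LF[10]=0
  step 2: row=0, L[0]='Y', prepend. Next row=LF[0]=3
  step 3: row=3, L[3]='P', prepend. Next row=LF[3]=1
  step 4: row=1, L[1]='V', prepend. Next row=LF[1]=2
  step 5: row=2, L[2]='w', prepend. Next row=LF[2]=14
  step 6: row=14, L[14]='o', prepend. Next row=LF[14]=11
  step 7: row=11, L[11]='l', prepend. Next row=LF[11]=8
  step 8: row=8, L[8]='l', prepend. Next row=LF[8]=7
  step 9: row=7, L[7]='a', prepend. Next row=LF[7]=4
  step 10: row=4, L[4]='m', prepend. Next row=LF[4]=9
  step 11: row=9, L[9]='h', prepend. Next row=LF[9]=6
  step 12: row=6, L[6]='s', prepend. Next row=LF[6]=13
  step 13: row=13, L[13]='r', prepend. Next row=LF[13]=12
  step 14: row=12, L[12]='a', prepend. Next row=LF[12]=5
  step 15: row=5, L[5]='m', prepend. Next row=LF[5]=10
Reversed output: marshmallowVPY$

Answer: marshmallowVPY$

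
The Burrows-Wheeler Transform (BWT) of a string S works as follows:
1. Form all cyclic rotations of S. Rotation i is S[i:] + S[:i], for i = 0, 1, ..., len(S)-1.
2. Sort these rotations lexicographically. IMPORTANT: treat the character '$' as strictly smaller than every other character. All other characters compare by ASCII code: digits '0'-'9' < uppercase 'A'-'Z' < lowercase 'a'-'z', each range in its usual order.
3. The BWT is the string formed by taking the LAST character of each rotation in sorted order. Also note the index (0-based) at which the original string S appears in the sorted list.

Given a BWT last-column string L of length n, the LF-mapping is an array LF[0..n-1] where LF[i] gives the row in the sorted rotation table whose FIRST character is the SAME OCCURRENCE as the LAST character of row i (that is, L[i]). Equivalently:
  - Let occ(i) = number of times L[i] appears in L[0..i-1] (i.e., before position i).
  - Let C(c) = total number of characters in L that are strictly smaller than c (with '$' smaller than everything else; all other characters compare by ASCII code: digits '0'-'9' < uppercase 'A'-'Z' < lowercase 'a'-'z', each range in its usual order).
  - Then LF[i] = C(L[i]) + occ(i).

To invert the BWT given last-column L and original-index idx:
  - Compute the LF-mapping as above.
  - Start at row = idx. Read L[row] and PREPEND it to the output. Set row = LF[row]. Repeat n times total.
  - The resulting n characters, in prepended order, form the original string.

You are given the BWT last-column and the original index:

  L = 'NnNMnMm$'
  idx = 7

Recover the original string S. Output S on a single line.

Answer: nNMmnMN$

Derivation:
LF mapping: 3 6 4 1 7 2 5 0
Walk LF starting at row 7, prepending L[row]:
  step 1: row=7, L[7]='$', prepend. Next row=LF[7]=0
  step 2: row=0, L[0]='N', prepend. Next row=LF[0]=3
  step 3: row=3, L[3]='M', prepend. Next row=LF[3]=1
  step 4: row=1, L[1]='n', prepend. Next row=LF[1]=6
  step 5: row=6, L[6]='m', prepend. Next row=LF[6]=5
  step 6: row=5, L[5]='M', prepend. Next row=LF[5]=2
  step 7: row=2, L[2]='N', prepend. Next row=LF[2]=4
  step 8: row=4, L[4]='n', prepend. Next row=LF[4]=7
Reversed output: nNMmnMN$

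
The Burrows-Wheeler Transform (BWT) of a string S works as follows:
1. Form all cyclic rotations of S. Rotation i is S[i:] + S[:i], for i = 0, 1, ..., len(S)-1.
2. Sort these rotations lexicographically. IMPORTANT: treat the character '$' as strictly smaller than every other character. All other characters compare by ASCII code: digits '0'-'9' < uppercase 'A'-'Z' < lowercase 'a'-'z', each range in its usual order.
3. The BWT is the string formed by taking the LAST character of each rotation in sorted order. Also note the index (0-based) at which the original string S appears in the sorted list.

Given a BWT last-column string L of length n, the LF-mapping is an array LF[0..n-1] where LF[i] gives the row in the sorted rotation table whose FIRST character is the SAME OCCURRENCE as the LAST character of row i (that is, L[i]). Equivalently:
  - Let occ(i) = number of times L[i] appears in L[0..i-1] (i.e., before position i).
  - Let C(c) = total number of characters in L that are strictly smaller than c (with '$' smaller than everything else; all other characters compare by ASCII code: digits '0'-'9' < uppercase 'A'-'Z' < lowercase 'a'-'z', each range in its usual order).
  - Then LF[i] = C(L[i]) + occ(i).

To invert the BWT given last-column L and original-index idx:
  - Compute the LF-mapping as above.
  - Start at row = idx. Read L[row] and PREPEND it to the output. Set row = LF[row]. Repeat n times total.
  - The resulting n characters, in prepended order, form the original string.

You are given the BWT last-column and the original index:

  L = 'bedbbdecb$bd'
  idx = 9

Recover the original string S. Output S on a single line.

Answer: decdbbbdbeb$

Derivation:
LF mapping: 1 10 7 2 3 8 11 6 4 0 5 9
Walk LF starting at row 9, prepending L[row]:
  step 1: row=9, L[9]='$', prepend. Next row=LF[9]=0
  step 2: row=0, L[0]='b', prepend. Next row=LF[0]=1
  step 3: row=1, L[1]='e', prepend. Next row=LF[1]=10
  step 4: row=10, L[10]='b', prepend. Next row=LF[10]=5
  step 5: row=5, L[5]='d', prepend. Next row=LF[5]=8
  step 6: row=8, L[8]='b', prepend. Next row=LF[8]=4
  step 7: row=4, L[4]='b', prepend. Next row=LF[4]=3
  step 8: row=3, L[3]='b', prepend. Next row=LF[3]=2
  step 9: row=2, L[2]='d', prepend. Next row=LF[2]=7
  step 10: row=7, L[7]='c', prepend. Next row=LF[7]=6
  step 11: row=6, L[6]='e', prepend. Next row=LF[6]=11
  step 12: row=11, L[11]='d', prepend. Next row=LF[11]=9
Reversed output: decdbbbdbeb$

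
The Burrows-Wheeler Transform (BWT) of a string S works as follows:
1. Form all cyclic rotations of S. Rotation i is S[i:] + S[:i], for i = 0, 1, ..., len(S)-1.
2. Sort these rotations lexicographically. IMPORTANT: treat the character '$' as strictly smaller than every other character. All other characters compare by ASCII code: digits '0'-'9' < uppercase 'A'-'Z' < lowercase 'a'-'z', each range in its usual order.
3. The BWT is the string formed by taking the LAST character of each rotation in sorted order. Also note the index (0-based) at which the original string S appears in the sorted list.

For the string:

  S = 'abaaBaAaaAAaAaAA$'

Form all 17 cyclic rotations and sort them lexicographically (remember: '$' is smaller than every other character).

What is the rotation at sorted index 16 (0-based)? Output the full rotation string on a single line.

All 17 rotations (rotation i = S[i:]+S[:i]):
  rot[0] = abaaBaAaaAAaAaAA$
  rot[1] = baaBaAaaAAaAaAA$a
  rot[2] = aaBaAaaAAaAaAA$ab
  rot[3] = aBaAaaAAaAaAA$aba
  rot[4] = BaAaaAAaAaAA$abaa
  rot[5] = aAaaAAaAaAA$abaaB
  rot[6] = AaaAAaAaAA$abaaBa
  rot[7] = aaAAaAaAA$abaaBaA
  rot[8] = aAAaAaAA$abaaBaAa
  rot[9] = AAaAaAA$abaaBaAaa
  rot[10] = AaAaAA$abaaBaAaaA
  rot[11] = aAaAA$abaaBaAaaAA
  rot[12] = AaAA$abaaBaAaaAAa
  rot[13] = aAA$abaaBaAaaAAaA
  rot[14] = AA$abaaBaAaaAAaAa
  rot[15] = A$abaaBaAaaAAaAaA
  rot[16] = $abaaBaAaaAAaAaAA
Sorted (with $ < everything):
  sorted[0] = $abaaBaAaaAAaAaAA
  sorted[1] = A$abaaBaAaaAAaAaA
  sorted[2] = AA$abaaBaAaaAAaAa
  sorted[3] = AAaAaAA$abaaBaAaa
  sorted[4] = AaAA$abaaBaAaaAAa
  sorted[5] = AaAaAA$abaaBaAaaA
  sorted[6] = AaaAAaAaAA$abaaBa
  sorted[7] = BaAaaAAaAaAA$abaa
  sorted[8] = aAA$abaaBaAaaAAaA
  sorted[9] = aAAaAaAA$abaaBaAa
  sorted[10] = aAaAA$abaaBaAaaAA
  sorted[11] = aAaaAAaAaAA$abaaB
  sorted[12] = aBaAaaAAaAaAA$aba
  sorted[13] = aaAAaAaAA$abaaBaA
  sorted[14] = aaBaAaaAAaAaAA$ab
  sorted[15] = abaaBaAaaAAaAaAA$
  sorted[16] = baaBaAaaAAaAaAA$a
sorted[16] = baaBaAaaAAaAaAA$a

Answer: baaBaAaaAAaAaAA$a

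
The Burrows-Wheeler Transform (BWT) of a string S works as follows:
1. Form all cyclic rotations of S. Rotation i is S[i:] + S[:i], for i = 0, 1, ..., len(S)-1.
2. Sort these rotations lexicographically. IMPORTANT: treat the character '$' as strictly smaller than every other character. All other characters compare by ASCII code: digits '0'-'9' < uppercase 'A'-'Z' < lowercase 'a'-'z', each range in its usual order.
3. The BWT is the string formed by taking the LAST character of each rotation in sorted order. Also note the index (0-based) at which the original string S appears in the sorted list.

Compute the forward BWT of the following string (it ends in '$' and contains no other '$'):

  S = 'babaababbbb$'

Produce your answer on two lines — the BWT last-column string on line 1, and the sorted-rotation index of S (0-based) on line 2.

All 12 rotations (rotation i = S[i:]+S[:i]):
  rot[0] = babaababbbb$
  rot[1] = abaababbbb$b
  rot[2] = baababbbb$ba
  rot[3] = aababbbb$bab
  rot[4] = ababbbb$baba
  rot[5] = babbbb$babaa
  rot[6] = abbbb$babaab
  rot[7] = bbbb$babaaba
  rot[8] = bbb$babaabab
  rot[9] = bb$babaababb
  rot[10] = b$babaababbb
  rot[11] = $babaababbbb
Sorted (with $ < everything):
  sorted[0] = $babaababbbb  (last char: 'b')
  sorted[1] = aababbbb$bab  (last char: 'b')
  sorted[2] = abaababbbb$b  (last char: 'b')
  sorted[3] = ababbbb$baba  (last char: 'a')
  sorted[4] = abbbb$babaab  (last char: 'b')
  sorted[5] = b$babaababbb  (last char: 'b')
  sorted[6] = baababbbb$ba  (last char: 'a')
  sorted[7] = babaababbbb$  (last char: '$')
  sorted[8] = babbbb$babaa  (last char: 'a')
  sorted[9] = bb$babaababb  (last char: 'b')
  sorted[10] = bbb$babaabab  (last char: 'b')
  sorted[11] = bbbb$babaaba  (last char: 'a')
Last column: bbbabba$abba
Original string S is at sorted index 7

Answer: bbbabba$abba
7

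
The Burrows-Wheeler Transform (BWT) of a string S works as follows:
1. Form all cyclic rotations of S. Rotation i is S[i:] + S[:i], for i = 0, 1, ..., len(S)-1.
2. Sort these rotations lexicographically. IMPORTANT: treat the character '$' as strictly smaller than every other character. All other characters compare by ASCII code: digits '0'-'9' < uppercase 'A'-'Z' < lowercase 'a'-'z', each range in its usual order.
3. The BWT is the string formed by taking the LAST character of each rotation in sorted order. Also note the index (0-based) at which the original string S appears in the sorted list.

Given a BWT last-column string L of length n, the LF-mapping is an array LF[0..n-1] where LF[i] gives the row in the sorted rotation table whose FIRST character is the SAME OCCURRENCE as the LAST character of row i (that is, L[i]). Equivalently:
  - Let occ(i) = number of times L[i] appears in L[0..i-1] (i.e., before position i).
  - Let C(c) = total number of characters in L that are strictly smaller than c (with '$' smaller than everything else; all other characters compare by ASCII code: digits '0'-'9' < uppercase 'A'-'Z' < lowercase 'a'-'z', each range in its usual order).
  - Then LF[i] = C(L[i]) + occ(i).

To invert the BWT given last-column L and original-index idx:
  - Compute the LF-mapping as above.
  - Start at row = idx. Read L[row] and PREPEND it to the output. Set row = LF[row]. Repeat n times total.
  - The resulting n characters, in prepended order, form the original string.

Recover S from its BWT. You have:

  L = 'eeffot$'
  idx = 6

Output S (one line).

Answer: toffee$

Derivation:
LF mapping: 1 2 3 4 5 6 0
Walk LF starting at row 6, prepending L[row]:
  step 1: row=6, L[6]='$', prepend. Next row=LF[6]=0
  step 2: row=0, L[0]='e', prepend. Next row=LF[0]=1
  step 3: row=1, L[1]='e', prepend. Next row=LF[1]=2
  step 4: row=2, L[2]='f', prepend. Next row=LF[2]=3
  step 5: row=3, L[3]='f', prepend. Next row=LF[3]=4
  step 6: row=4, L[4]='o', prepend. Next row=LF[4]=5
  step 7: row=5, L[5]='t', prepend. Next row=LF[5]=6
Reversed output: toffee$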